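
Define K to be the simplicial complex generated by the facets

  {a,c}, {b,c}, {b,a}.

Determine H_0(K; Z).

H_0 ≅ Z.

We work with the vertex ordering a < b < c. The simplices of K, each written with vertices in increasing order, are:

  0-simplices (3): a, b, c
  1-simplices (3): ab, ac, bc

giving chain groups C_0 ≅ Z^3, C_1 ≅ Z^3.

The boundary map ∂_1: C_1 → C_0 is given by ∂[p,q] = [q] − [p]. For instance
  ∂bc = c − b.
The 3×3 boundary matrix has rank 2 and Smith normal form diag(1,1).

Now H_k = ker ∂_k / im ∂_{k+1}, so:

  H_0: rank C_0 − rank ∂_1 = 3 − 2 = 1, and the invariant factors of ∂_1 are all 1, so H_0 = Z.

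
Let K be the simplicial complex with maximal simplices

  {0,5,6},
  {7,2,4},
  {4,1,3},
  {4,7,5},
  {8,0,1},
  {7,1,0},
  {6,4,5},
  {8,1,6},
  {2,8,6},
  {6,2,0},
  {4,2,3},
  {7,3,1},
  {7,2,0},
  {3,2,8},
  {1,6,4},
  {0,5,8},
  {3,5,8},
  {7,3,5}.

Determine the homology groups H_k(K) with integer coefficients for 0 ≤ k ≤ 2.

K has 9 vertices, 27 edges, 18 triangles.
rank ∂_0 = 0, rank ∂_1 = 8 ⇒ b_0 = 9 − 0 − 8 = 1; all invariant factors of ∂_1 are 1 so no torsion. So H_0 ≅ Z.
rank ∂_1 = 8, rank ∂_2 = 18 ⇒ b_1 = 27 − 8 − 18 = 1; ∂_2 has invariant factor(s) [2] giving torsion. So H_1 ≅ Z × Z/2.
rank ∂_2 = 18, rank ∂_3 = 0 ⇒ b_2 = 18 − 18 − 0 = 0. So H_2 ≅ 0.

H_0 ≅ Z,  H_1 ≅ Z × Z/2,  H_2 = 0.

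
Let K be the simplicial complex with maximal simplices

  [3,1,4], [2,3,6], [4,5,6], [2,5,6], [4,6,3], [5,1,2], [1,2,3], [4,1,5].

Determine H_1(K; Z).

H_1 = 0.

Fix the vertex order 1 < 2 < 3 < 4 < 5 < 6 and write every simplex with vertices in increasing order. Then dim K = 2 and the simplices of K are:

  0-simplices (6): [1], [2], [3], [4], [5], [6]
  1-simplices (12): [1,2], [1,3], [1,4], [1,5], [2,3], [2,5], [2,6], [3,4], [3,6], [4,5], [4,6], [5,6]
  2-simplices (8): [1,2,3], [1,2,5], [1,3,4], [1,4,5], [2,3,6], [2,5,6], [3,4,6], [4,5,6]

so the chain groups are C_0 ≅ Z^6, C_1 ≅ Z^12, C_2 ≅ Z^8.

The boundary map ∂_1: C_1 → C_0 is given by ∂[p,q] = [q] − [p]. For instance
  ∂[5,6] = [6] − [5].
The 6×12 boundary matrix has rank 5 and Smith normal form diag(1,1,1,1,1).

Boundary ∂_2: C_2 → C_1 maps a triangle to the signed sum of its edges. For instance
  ∂[3,4,6] = [4,6] − [3,6] + [3,4],
  ∂[1,3,4] = [3,4] − [1,4] + [1,3].
The 12×8 boundary matrix has rank 7 and Smith normal form diag(1,1,1,1,1,1,1).

From H_k ≅ ker(∂_k) / im(∂_{k+1}) we obtain:

  H_1: rank ker ∂_1 − rank ∂_2 = (12 − 5) − 7 = 0, and the invariant factors of ∂_2 are all 1, so H_1 ≅ 0.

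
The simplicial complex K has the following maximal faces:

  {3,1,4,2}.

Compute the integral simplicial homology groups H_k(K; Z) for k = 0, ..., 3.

H_0 = Z,  H_1 = 0,  H_2 = 0,  H_3 = 0.

We work with the vertex ordering 1 < 2 < 3 < 4. The simplices of K, each written with vertices in increasing order, are:

  0-simplices (4): [1], [2], [3], [4]
  1-simplices (6): [1,2], [1,3], [1,4], [2,3], [2,4], [3,4]
  2-simplices (4): [1,2,3], [1,2,4], [1,3,4], [2,3,4]
  3-simplices (1): [1,2,3,4]

Hence C_0 ≅ Z^4, C_1 ≅ Z^6, C_2 ≅ Z^4, C_3 ≅ Z^1.

∂_1: C_1 → C_0 sends each edge [p,q] (with p < q) to q − p.
The resulting 4×6 matrix has rank 3, and its Smith normal form has invariant factors (1,1,1).

The boundary map ∂_2: C_2 → C_1 maps a triangle to the signed sum of its edges. For instance
  ∂[2,3,4] = [3,4] − [2,4] + [2,3],
  ∂[1,2,3] = [2,3] − [1,3] + [1,2].
This gives a 6×4 integer matrix of rank 3; reducing to Smith normal form yields diagonal entries (1,1,1).

∂_3: C_3 → C_2 sends each 3-simplex σ to the alternating sum Σ_i (−1)^i (σ with its i-th vertex removed). For instance
  ∂[1,2,3,4] = [2,3,4] − [1,3,4] + [1,2,4] − [1,2,3].
As a 4×1 matrix over Z this has rank 1, with invariant factors (1).

Now H_k = ker ∂_k / im ∂_{k+1}, so:

  H_0: rank C_0 − rank ∂_1 = 4 − 3 = 1, and the invariant factors of ∂_1 are all 1, so H_0 = Z.
  H_1: rank ker ∂_1 − rank ∂_2 = (6 − 3) − 3 = 0, and the invariant factors of ∂_2 are all 1, so H_1 = 0.
  H_2: rank ker ∂_2 − rank ∂_3 = (4 − 3) − 1 = 0, and the invariant factors of ∂_3 are all 1, so H_2 = 0.
  H_3: rank ker ∂_3 − rank ∂_4 = (1 − 1) − 0 = 0, and there is no ∂_4, so H_3 = 0.

As a check, the Euler characteristic is 4 − 6 + 4 − 1 = 1, which agrees with 1 − 0 + 0 − 0 = 1.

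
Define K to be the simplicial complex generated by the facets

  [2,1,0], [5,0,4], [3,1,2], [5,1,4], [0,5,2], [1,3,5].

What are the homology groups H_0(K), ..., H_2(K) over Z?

H_0 ≅ Z,  H_1 ≅ Z,  H_2 = 0.

Fix the vertex order 0 < 1 < 2 < 3 < 4 < 5 and write every simplex with vertices in increasing order. Then dim K = 2 and the simplices of K are:

  0-simplices (6): [0], [1], [2], [3], [4], [5]
  1-simplices (12): [0,1], [0,2], [0,4], [0,5], [1,2], [1,3], [1,4], [1,5], [2,3], [2,5], [3,5], [4,5]
  2-simplices (6): [0,1,2], [0,2,5], [0,4,5], [1,2,3], [1,3,5], [1,4,5]

so the chain groups are C_0 ≅ Z^6, C_1 ≅ Z^12, C_2 ≅ Z^6.

∂_1: C_1 → C_0 is given by ∂[p,q] = [q] − [p]. For instance
  ∂[3,5] = [5] − [3].
As a 6×12 matrix over Z this has rank 5, with invariant factors (1,1,1,1,1).

Boundary ∂_2: C_2 → C_1 acts by ∂[p,q,r] = [q,r] − [p,r] + [p,q]. For instance
  ∂[1,4,5] = [4,5] − [1,5] + [1,4],
  ∂[0,1,2] = [1,2] − [0,2] + [0,1].
The 12×6 boundary matrix has rank 6 and Smith normal form diag(1,1,1,1,1,1).

Computing H_k = (kernel of ∂_k) / (image of ∂_{k+1}):

  H_0: rank C_0 − rank ∂_1 = 6 − 5 = 1, and the invariant factors of ∂_1 are all 1, so H_0 = Z.
  H_1: rank ker ∂_1 − rank ∂_2 = (12 − 5) − 6 = 1, and the invariant factors of ∂_2 are all 1, so H_1 = Z.
  H_2: rank ker ∂_2 − rank ∂_3 = (6 − 6) − 0 = 0, and there is no ∂_3, so H_2 = 0.

(K is a triangulation of the cylinder S^1 x I.)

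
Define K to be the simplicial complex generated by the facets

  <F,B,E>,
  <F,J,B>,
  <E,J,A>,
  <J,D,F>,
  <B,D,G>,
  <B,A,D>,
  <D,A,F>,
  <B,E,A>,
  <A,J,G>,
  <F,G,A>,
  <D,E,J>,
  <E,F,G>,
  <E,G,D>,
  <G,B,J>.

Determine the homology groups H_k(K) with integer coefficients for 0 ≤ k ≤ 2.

Fix the vertex order A < B < D < E < F < G < J and write every simplex with vertices in increasing order. Then dim K = 2 and the simplices of K are:

  0-simplices (7): A, B, D, E, F, G, J
  1-simplices (21): AB, AD, AE, AF, AG, AJ, BD, BE, BF, BG, BJ, DE, DF, DG, DJ, EF, EG, EJ, FG, FJ, GJ
  2-simplices (14): ABD, ABE, ADF, AEJ, AFG, AGJ, BDG, BEF, BFJ, BGJ, DEG, DEJ, DFJ, EFG

so the chain groups are C_0 ≅ Z^7, C_1 ≅ Z^21, C_2 ≅ Z^14.

The boundary map ∂_1: C_1 → C_0 is given by ∂[p,q] = [q] − [p].
The resulting 7×21 matrix has rank 6, and its Smith normal form has invariant factors (1,1,1,1,1,1).

Boundary ∂_2: C_2 → C_1 sends each 2-simplex [p,q,r] to [q,r] − [p,r] + [p,q]. For instance
  ∂BGJ = GJ − BJ + BG,
  ∂AFG = FG − AG + AF.
The resulting 21×14 matrix has rank 13, and its Smith normal form has invariant factors (1,1,1,1,1,1,1,1,1,1,1,1,1).

Computing H_k = (kernel of ∂_k) / (image of ∂_{k+1}):

  H_0: rank C_0 − rank ∂_1 = 7 − 6 = 1, and the invariant factors of ∂_1 are all 1, so H_0 = Z.
  H_1: rank ker ∂_1 − rank ∂_2 = (21 − 6) − 13 = 2, and the invariant factors of ∂_2 are all 1, so H_1 = Z^2.
  H_2: rank ker ∂_2 − rank ∂_3 = (14 − 13) − 0 = 1, and there is no ∂_3, so H_2 = Z.

As a check, the Euler characteristic is 7 − 21 + 14 = 0, which agrees with 1 − 2 + 1 = 0.

H_0 ≅ Z,  H_1 ≅ Z^2,  H_2 ≅ Z.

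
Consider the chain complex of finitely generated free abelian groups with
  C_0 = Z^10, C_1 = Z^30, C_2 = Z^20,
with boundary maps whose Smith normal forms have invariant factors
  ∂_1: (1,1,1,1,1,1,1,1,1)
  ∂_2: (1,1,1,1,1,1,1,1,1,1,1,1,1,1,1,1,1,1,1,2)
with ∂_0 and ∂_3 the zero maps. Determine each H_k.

H_0: b_0 = 10 − 0 − 9 = 1; torsion from ∂_1 factors > 1: none. So H_0 ≅ Z.
H_1: b_1 = 30 − 9 − 20 = 1; torsion from ∂_2 factors > 1: [2]. So H_1 ≅ Z ⊕ Z_2.
H_2: b_2 = 20 − 20 − 0 = 0; torsion from ∂_3 factors > 1: none. So H_2 ≅ 0.

H_0 ≅ Z,  H_1 ≅ Z ⊕ Z_2,  H_2 = 0.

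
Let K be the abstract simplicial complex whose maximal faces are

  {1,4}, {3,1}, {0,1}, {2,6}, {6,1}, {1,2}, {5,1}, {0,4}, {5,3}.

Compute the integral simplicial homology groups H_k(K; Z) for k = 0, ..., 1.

H_0 ≅ Z,  H_1 ≅ Z^3.

We work with the vertex ordering 0 < 1 < 2 < 3 < 4 < 5 < 6. The simplices of K, each written with vertices in increasing order, are:

  0-simplices (7): [0], [1], [2], [3], [4], [5], [6]
  1-simplices (9): [0,1], [0,4], [1,2], [1,3], [1,4], [1,5], [1,6], [2,6], [3,5]

so the chain groups are C_0 ≅ Z^7, C_1 ≅ Z^9.

Boundary ∂_1: C_1 → C_0 maps an edge to its endpoints' difference, ∂[p,q] = q − p. For instance
  ∂[0,4] = [4] − [0].
As a 7×9 matrix over Z this has rank 6, with invariant factors (1,1,1,1,1,1).

Computing H_k = (kernel of ∂_k) / (image of ∂_{k+1}):

  H_0: rank C_0 − rank ∂_1 = 7 − 6 = 1, and the invariant factors of ∂_1 are all 1, so H_0 ≅ Z.
  H_1: rank ker ∂_1 − rank ∂_2 = (9 − 6) − 0 = 3, and there is no ∂_2, so H_1 ≅ Z^3.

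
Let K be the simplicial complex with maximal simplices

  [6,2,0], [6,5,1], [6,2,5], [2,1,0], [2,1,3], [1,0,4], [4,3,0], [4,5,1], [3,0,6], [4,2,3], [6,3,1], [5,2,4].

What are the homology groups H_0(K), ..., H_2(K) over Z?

H_0 = Z,  H_1 = Z/2Z,  H_2 = 0.

Take the total order 0 < 1 < 2 < 3 < 4 < 5 < 6 on the vertex set. Then K (dimension 2) consists of the simplices:

  0-simplices (7): [0], [1], [2], [3], [4], [5], [6]
  1-simplices (18): [0,1], [0,2], [0,3], [0,4], [0,6], [1,2], [1,3], [1,4], [1,5], [1,6], [2,3], [2,4], [2,5], [2,6], [3,4], [3,6], [4,5], [5,6]
  2-simplices (12): [0,1,2], [0,1,4], [0,2,6], [0,3,4], [0,3,6], [1,2,3], [1,3,6], [1,4,5], [1,5,6], [2,3,4], [2,4,5], [2,5,6]

so the chain groups are C_0 ≅ Z^7, C_1 ≅ Z^18, C_2 ≅ Z^12.

Boundary ∂_1: C_1 → C_0 maps an edge to its endpoints' difference, ∂[p,q] = q − p. For instance
  ∂[0,6] = [6] − [0].
As a 7×18 matrix over Z this has rank 6, with invariant factors (1,1,1,1,1,1).

The boundary map ∂_2: C_2 → C_1 acts by ∂[p,q,r] = [q,r] − [p,r] + [p,q]. For instance
  ∂[1,2,3] = [2,3] − [1,3] + [1,2],
  ∂[1,5,6] = [5,6] − [1,6] + [1,5].
The 18×12 boundary matrix has rank 12 and Smith normal form diag(1,1,1,1,1,1,1,1,1,1,1,2).

From H_k ≅ ker(∂_k) / im(∂_{k+1}) we obtain:

  H_0: rank C_0 − rank ∂_1 = 7 − 6 = 1, and the invariant factors of ∂_1 are all 1, so H_0 ≅ Z.
  H_1: rank ker ∂_1 − rank ∂_2 = (18 − 6) − 12 = 0, and ∂_2 has invariant factor 2 > 1, so H_1 ≅ Z/2Z.
  H_2: rank ker ∂_2 − rank ∂_3 = (12 − 12) − 0 = 0, and there is no ∂_3, so H_2 ≅ 0.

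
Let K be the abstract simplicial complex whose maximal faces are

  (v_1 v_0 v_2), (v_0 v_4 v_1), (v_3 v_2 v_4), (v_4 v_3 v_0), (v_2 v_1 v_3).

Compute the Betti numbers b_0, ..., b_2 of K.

b_0 = 1, b_1 = 1, b_2 = 0.

Order the vertices as v_0 < v_1 < v_2 < v_3 < v_4. Listing each simplex with vertices in this order, K has dimension 2 with simplices:

  0-simplices (5): [v_0], [v_1], [v_2], [v_3], [v_4]
  1-simplices (10): [v_0,v_1], [v_0,v_2], [v_0,v_3], [v_0,v_4], [v_1,v_2], [v_1,v_3], [v_1,v_4], [v_2,v_3], [v_2,v_4], [v_3,v_4]
  2-simplices (5): [v_0,v_1,v_2], [v_0,v_1,v_4], [v_0,v_3,v_4], [v_1,v_2,v_3], [v_2,v_3,v_4]

giving chain groups C_0 ≅ Z^5, C_1 ≅ Z^10, C_2 ≅ Z^5.

Boundary ∂_1: C_1 → C_0 is given by ∂[p,q] = [q] − [p]. For instance
  ∂[v_2,v_3] = [v_3] − [v_2].
The resulting 5×10 matrix has rank 4, and its Smith normal form has invariant factors (1,1,1,1).

The boundary map ∂_2: C_2 → C_1 maps a triangle to the signed sum of its edges. For instance
  ∂[v_0,v_1,v_2] = [v_1,v_2] − [v_0,v_2] + [v_0,v_1],
  ∂[v_2,v_3,v_4] = [v_3,v_4] − [v_2,v_4] + [v_2,v_3].
The 10×5 boundary matrix has rank 5 and Smith normal form diag(1,1,1,1,1).

Now H_k = ker ∂_k / im ∂_{k+1}, so:

  H_0: rank C_0 − rank ∂_1 = 5 − 4 = 1, and the invariant factors of ∂_1 are all 1, so H_0 ≅ Z.
  H_1: rank ker ∂_1 − rank ∂_2 = (10 − 4) − 5 = 1, and the invariant factors of ∂_2 are all 1, so H_1 ≅ Z.
  H_2: rank ker ∂_2 − rank ∂_3 = (5 − 5) − 0 = 0, and there is no ∂_3, so H_2 ≅ 0.

Hence the Betti numbers are b_0 = 1, b_1 = 1, b_2 = 0.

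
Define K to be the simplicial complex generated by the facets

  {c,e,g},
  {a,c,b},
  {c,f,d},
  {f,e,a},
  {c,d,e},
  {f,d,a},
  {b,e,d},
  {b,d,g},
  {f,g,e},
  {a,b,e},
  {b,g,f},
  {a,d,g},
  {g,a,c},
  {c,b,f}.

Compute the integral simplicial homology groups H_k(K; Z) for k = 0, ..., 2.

H_0 ≅ Z,  H_1 ≅ Z^2,  H_2 ≅ Z.

Take the total order a < b < c < d < e < f < g on the vertex set. Then K (dimension 2) consists of the simplices:

  0-simplices (7): a, b, c, d, e, f, g
  1-simplices (21): ab, ac, ad, ae, af, ag, bc, bd, be, bf, bg, cd, ce, cf, cg, de, df, dg, ef, eg, fg
  2-simplices (14): abc, abe, acg, adf, adg, aef, bcf, bde, bdg, bfg, cde, cdf, ceg, efg

giving chain groups C_0 ≅ Z^7, C_1 ≅ Z^21, C_2 ≅ Z^14.

∂_1: C_1 → C_0 maps an edge to its endpoints' difference, ∂[p,q] = q − p. For instance
  ∂be = e − b.
As a 7×21 matrix over Z this has rank 6, with invariant factors (1,1,1,1,1,1).

∂_2: C_2 → C_1 sends each 2-simplex [p,q,r] to [q,r] − [p,r] + [p,q]. For instance
  ∂abe = be − ae + ab,
  ∂bfg = fg − bg + bf.
As a 21×14 matrix over Z this has rank 13, with invariant factors (1,1,1,1,1,1,1,1,1,1,1,1,1).

Reading off H_k = ker ∂_k / im ∂_{k+1}:

  H_0: rank C_0 − rank ∂_1 = 7 − 6 = 1, and the invariant factors of ∂_1 are all 1, so H_0 = Z.
  H_1: rank ker ∂_1 − rank ∂_2 = (21 − 6) − 13 = 2, and the invariant factors of ∂_2 are all 1, so H_1 = Z^2.
  H_2: rank ker ∂_2 − rank ∂_3 = (14 − 13) − 0 = 1, and there is no ∂_3, so H_2 = Z.

(K is a triangulation of the torus T^2.)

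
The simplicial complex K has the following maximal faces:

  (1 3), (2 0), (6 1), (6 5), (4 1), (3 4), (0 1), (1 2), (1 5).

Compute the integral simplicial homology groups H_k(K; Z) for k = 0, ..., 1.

Fix the vertex order 0 < 1 < 2 < 3 < 4 < 5 < 6 and write every simplex with vertices in increasing order. Then dim K = 1 and the simplices of K are:

  0-simplices (7): [0], [1], [2], [3], [4], [5], [6]
  1-simplices (9): [0,1], [0,2], [1,2], [1,3], [1,4], [1,5], [1,6], [3,4], [5,6]

so the chain groups are C_0 ≅ Z^7, C_1 ≅ Z^9.

Boundary ∂_1: C_1 → C_0 sends each edge [p,q] (with p < q) to q − p.
The resulting 7×9 matrix has rank 6, and its Smith normal form has invariant factors (1,1,1,1,1,1).

Now H_k = ker ∂_k / im ∂_{k+1}, so:

  H_0: rank C_0 − rank ∂_1 = 7 − 6 = 1, and the invariant factors of ∂_1 are all 1, so H_0 = Z.
  H_1: rank ker ∂_1 − rank ∂_2 = (9 − 6) − 0 = 3, and there is no ∂_2, so H_1 = Z^3.

H_0 ≅ Z,  H_1 ≅ Z^3.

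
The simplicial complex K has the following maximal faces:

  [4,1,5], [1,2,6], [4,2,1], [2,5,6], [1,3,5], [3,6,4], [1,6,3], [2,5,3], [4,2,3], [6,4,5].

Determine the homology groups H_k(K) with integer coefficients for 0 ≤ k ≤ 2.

H_0 ≅ Z,  H_1 ≅ Z/2,  H_2 = 0.

K has 6 vertices, 15 edges, 10 triangles.
rank ∂_0 = 0, rank ∂_1 = 5 ⇒ b_0 = 6 − 0 − 5 = 1; all invariant factors of ∂_1 are 1 so no torsion. So H_0 = Z.
rank ∂_1 = 5, rank ∂_2 = 10 ⇒ b_1 = 15 − 5 − 10 = 0; ∂_2 has invariant factor(s) [2] giving torsion. So H_1 = Z/2.
rank ∂_2 = 10, rank ∂_3 = 0 ⇒ b_2 = 10 − 10 − 0 = 0. So H_2 = 0.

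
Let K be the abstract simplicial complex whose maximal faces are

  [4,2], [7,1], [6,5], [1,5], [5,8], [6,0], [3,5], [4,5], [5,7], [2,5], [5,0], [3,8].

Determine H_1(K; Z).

We work with the vertex ordering 0 < 1 < 2 < 3 < 4 < 5 < 6 < 7 < 8. The simplices of K, each written with vertices in increasing order, are:

  0-simplices (9): [0], [1], [2], [3], [4], [5], [6], [7], [8]
  1-simplices (12): [0,5], [0,6], [1,5], [1,7], [2,4], [2,5], [3,5], [3,8], [4,5], [5,6], [5,7], [5,8]

giving chain groups C_0 ≅ Z^9, C_1 ≅ Z^12.

∂_1: C_1 → C_0 sends each edge [p,q] (with p < q) to q − p. For instance
  ∂[4,5] = [5] − [4].
As a 9×12 matrix over Z this has rank 8, with invariant factors (1,1,1,1,1,1,1,1).

Now H_k = ker ∂_k / im ∂_{k+1}, so:

  H_1: rank ker ∂_1 − rank ∂_2 = (12 − 8) − 0 = 4, and there is no ∂_2, so H_1 ≅ Z^4.

H_1 ≅ Z^4.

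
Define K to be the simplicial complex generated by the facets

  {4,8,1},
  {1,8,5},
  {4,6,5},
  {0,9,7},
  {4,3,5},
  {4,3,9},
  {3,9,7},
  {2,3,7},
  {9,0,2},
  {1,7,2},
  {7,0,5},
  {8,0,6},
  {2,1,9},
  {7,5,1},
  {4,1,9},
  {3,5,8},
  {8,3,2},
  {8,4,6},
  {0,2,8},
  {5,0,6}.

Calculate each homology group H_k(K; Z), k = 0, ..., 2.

K has 10 vertices, 30 edges, 20 triangles.
rank ∂_0 = 0, rank ∂_1 = 9 ⇒ b_0 = 10 − 0 − 9 = 1; all invariant factors of ∂_1 are 1 so no torsion. So H_0 ≅ Z.
rank ∂_1 = 9, rank ∂_2 = 20 ⇒ b_1 = 30 − 9 − 20 = 1; ∂_2 has invariant factor(s) [2] giving torsion. So H_1 ≅ Z ⊕ Z/2.
rank ∂_2 = 20, rank ∂_3 = 0 ⇒ b_2 = 20 − 20 − 0 = 0. So H_2 ≅ 0.

H_0 ≅ Z,  H_1 ≅ Z ⊕ Z/2,  H_2 = 0.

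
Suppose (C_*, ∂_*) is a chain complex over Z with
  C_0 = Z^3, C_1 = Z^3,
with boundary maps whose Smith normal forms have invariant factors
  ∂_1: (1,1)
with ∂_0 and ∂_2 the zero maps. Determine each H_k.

H_0 ≅ Z,  H_1 ≅ Z.

H_0: b_0 = 3 − 0 − 2 = 1; torsion from ∂_1 factors > 1: none. So H_0 ≅ Z.
H_1: b_1 = 3 − 2 − 0 = 1; torsion from ∂_2 factors > 1: none. So H_1 ≅ Z.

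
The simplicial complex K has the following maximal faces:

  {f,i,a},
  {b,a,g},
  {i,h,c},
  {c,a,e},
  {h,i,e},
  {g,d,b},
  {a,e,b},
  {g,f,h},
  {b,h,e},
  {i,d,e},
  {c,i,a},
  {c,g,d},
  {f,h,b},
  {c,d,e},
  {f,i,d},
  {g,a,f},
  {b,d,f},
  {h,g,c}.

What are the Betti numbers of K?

b_0 = 1, b_1 = 1, b_2 = 0.

K has 9 vertices, 27 edges, 18 triangles.
rank ∂_0 = 0, rank ∂_1 = 8 ⇒ b_0 = 9 − 0 − 8 = 1; all invariant factors of ∂_1 are 1 so no torsion. So H_0 = Z.
rank ∂_1 = 8, rank ∂_2 = 18 ⇒ b_1 = 27 − 8 − 18 = 1; ∂_2 has invariant factor(s) [2] giving torsion. So H_1 = Z ⊕ Z/2.
rank ∂_2 = 18, rank ∂_3 = 0 ⇒ b_2 = 18 − 18 − 0 = 0. So H_2 = 0.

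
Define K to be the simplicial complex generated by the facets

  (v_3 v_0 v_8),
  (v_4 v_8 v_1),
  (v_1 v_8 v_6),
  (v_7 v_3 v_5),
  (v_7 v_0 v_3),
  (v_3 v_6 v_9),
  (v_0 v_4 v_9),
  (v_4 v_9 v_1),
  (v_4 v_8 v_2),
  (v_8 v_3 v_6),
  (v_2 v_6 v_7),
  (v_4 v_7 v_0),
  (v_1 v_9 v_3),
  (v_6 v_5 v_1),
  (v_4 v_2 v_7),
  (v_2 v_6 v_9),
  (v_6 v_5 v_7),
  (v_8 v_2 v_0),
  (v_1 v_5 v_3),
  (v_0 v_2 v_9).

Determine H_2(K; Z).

Order the vertices as v_0 < v_1 < v_2 < v_3 < v_4 < v_5 < v_6 < v_7 < v_8 < v_9. Listing each simplex with vertices in this order, K has dimension 2 with simplices:

  0-simplices (10): [v_0], [v_1], [v_2], [v_3], [v_4], [v_5], [v_6], [v_7], [v_8], [v_9]
  1-simplices (30): (30 of them)
  2-simplices (20): (20 of them)

Hence C_0 ≅ Z^10, C_1 ≅ Z^30, C_2 ≅ Z^20.

Boundary ∂_1: C_1 → C_0 maps an edge to its endpoints' difference, ∂[p,q] = q − p. For instance
  ∂[v_2,v_8] = [v_8] − [v_2].
The resulting 10×30 matrix has rank 9, and its Smith normal form has invariant factors (1,1,1,1,1,1,1,1,1).

∂_2: C_2 → C_1 acts by ∂[p,q,r] = [q,r] − [p,r] + [p,q]. For instance
  ∂[v_1,v_6,v_8] = [v_6,v_8] − [v_1,v_8] + [v_1,v_6],
  ∂[v_3,v_5,v_7] = [v_5,v_7] − [v_3,v_7] + [v_3,v_5].
The resulting 30×20 matrix has rank 20, and its Smith normal form has invariant factors (1,1,1,1,1,1,1,1,1,1,1,1,1,1,1,1,1,1,1,2).

From H_k ≅ ker(∂_k) / im(∂_{k+1}) we obtain:

  H_2: rank ker ∂_2 − rank ∂_3 = (20 − 20) − 0 = 0, and there is no ∂_3, so H_2 = 0.

H_2 = 0.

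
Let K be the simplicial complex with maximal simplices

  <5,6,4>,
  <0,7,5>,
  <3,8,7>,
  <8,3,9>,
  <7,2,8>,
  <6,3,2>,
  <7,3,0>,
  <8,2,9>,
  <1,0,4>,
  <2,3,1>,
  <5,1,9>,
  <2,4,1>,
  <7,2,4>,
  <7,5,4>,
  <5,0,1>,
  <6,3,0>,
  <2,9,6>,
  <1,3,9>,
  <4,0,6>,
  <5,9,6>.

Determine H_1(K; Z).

H_1 = Z ⊕ Z/2Z.

K has 10 vertices, 30 edges, 20 triangles.
rank ∂_1 = 9, rank ∂_2 = 20 ⇒ b_1 = 30 − 9 − 20 = 1; ∂_2 has invariant factor(s) [2] giving torsion. So H_1 ≅ Z ⊕ Z/2Z.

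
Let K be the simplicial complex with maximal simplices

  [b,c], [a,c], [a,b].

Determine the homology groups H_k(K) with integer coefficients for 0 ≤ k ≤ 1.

H_0 ≅ Z,  H_1 ≅ Z.

We work with the vertex ordering a < b < c. The simplices of K, each written with vertices in increasing order, are:

  0-simplices (3): a, b, c
  1-simplices (3): ab, ac, bc

so the chain groups are C_0 ≅ Z^3, C_1 ≅ Z^3.

∂_1: C_1 → C_0 is given by ∂[p,q] = [q] − [p]. For instance
  ∂ac = c − a.
As a 3×3 matrix over Z this has rank 2, with invariant factors (1,1).

Now H_k = ker ∂_k / im ∂_{k+1}, so:

  H_0: rank C_0 − rank ∂_1 = 3 − 2 = 1, and the invariant factors of ∂_1 are all 1, so H_0 ≅ Z.
  H_1: rank ker ∂_1 − rank ∂_2 = (3 − 2) − 0 = 1, and there is no ∂_2, so H_1 ≅ Z.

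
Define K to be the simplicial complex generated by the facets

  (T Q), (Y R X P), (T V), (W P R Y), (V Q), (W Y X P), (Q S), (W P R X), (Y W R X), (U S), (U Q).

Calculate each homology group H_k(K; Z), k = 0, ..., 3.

H_0 ≅ Z^2,  H_1 ≅ Z^2,  H_2 = 0,  H_3 ≅ Z.

K has 10 vertices, 16 edges, 10 triangles, 5 3-simplices.
rank ∂_0 = 0, rank ∂_1 = 8 ⇒ b_0 = 10 − 0 − 8 = 2; all invariant factors of ∂_1 are 1 so no torsion. So H_0 ≅ Z^2.
rank ∂_1 = 8, rank ∂_2 = 6 ⇒ b_1 = 16 − 8 − 6 = 2; all invariant factors of ∂_2 are 1 so no torsion. So H_1 ≅ Z^2.
rank ∂_2 = 6, rank ∂_3 = 4 ⇒ b_2 = 10 − 6 − 4 = 0; all invariant factors of ∂_3 are 1 so no torsion. So H_2 ≅ 0.
rank ∂_3 = 4, rank ∂_4 = 0 ⇒ b_3 = 5 − 4 − 0 = 1. So H_3 ≅ Z.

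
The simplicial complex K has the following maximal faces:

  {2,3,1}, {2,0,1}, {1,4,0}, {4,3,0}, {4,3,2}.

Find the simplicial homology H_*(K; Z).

H_0 = Z,  H_1 = Z,  H_2 = 0.

We work with the vertex ordering 0 < 1 < 2 < 3 < 4. The simplices of K, each written with vertices in increasing order, are:

  0-simplices (5): [0], [1], [2], [3], [4]
  1-simplices (10): [0,1], [0,2], [0,3], [0,4], [1,2], [1,3], [1,4], [2,3], [2,4], [3,4]
  2-simplices (5): [0,1,2], [0,1,4], [0,3,4], [1,2,3], [2,3,4]

so the chain groups are C_0 ≅ Z^5, C_1 ≅ Z^10, C_2 ≅ Z^5.

The boundary map ∂_1: C_1 → C_0 sends each edge [p,q] (with p < q) to q − p. For instance
  ∂[0,4] = [4] − [0].
The 5×10 boundary matrix has rank 4 and Smith normal form diag(1,1,1,1).

Boundary ∂_2: C_2 → C_1 sends each 2-simplex [p,q,r] to [q,r] − [p,r] + [p,q]. For instance
  ∂[0,3,4] = [3,4] − [0,4] + [0,3],
  ∂[2,3,4] = [3,4] − [2,4] + [2,3].
The 10×5 boundary matrix has rank 5 and Smith normal form diag(1,1,1,1,1).

Reading off H_k = ker ∂_k / im ∂_{k+1}:

  H_0: rank C_0 − rank ∂_1 = 5 − 4 = 1, and the invariant factors of ∂_1 are all 1, so H_0 = Z.
  H_1: rank ker ∂_1 − rank ∂_2 = (10 − 4) − 5 = 1, and the invariant factors of ∂_2 are all 1, so H_1 = Z.
  H_2: rank ker ∂_2 − rank ∂_3 = (5 − 5) − 0 = 0, and there is no ∂_3, so H_2 = 0.

As a check, the Euler characteristic is 5 − 10 + 5 = 0, which agrees with 1 − 1 + 0 = 0.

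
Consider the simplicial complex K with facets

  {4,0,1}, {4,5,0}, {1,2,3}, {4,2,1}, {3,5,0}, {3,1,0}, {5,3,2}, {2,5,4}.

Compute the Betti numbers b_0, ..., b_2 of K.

Order the vertices as 0 < 1 < 2 < 3 < 4 < 5. Listing each simplex with vertices in this order, K has dimension 2 with simplices:

  0-simplices (6): [0], [1], [2], [3], [4], [5]
  1-simplices (12): [0,1], [0,3], [0,4], [0,5], [1,2], [1,3], [1,4], [2,3], [2,4], [2,5], [3,5], [4,5]
  2-simplices (8): [0,1,3], [0,1,4], [0,3,5], [0,4,5], [1,2,3], [1,2,4], [2,3,5], [2,4,5]

Hence C_0 ≅ Z^6, C_1 ≅ Z^12, C_2 ≅ Z^8.

The boundary map ∂_1: C_1 → C_0 is given by ∂[p,q] = [q] − [p]. For instance
  ∂[1,4] = [4] − [1].
As a 6×12 matrix over Z this has rank 5, with invariant factors (1,1,1,1,1).

The boundary map ∂_2: C_2 → C_1 sends each 2-simplex [p,q,r] to [q,r] − [p,r] + [p,q]. For instance
  ∂[0,1,3] = [1,3] − [0,3] + [0,1],
  ∂[2,3,5] = [3,5] − [2,5] + [2,3].
The 12×8 boundary matrix has rank 7 and Smith normal form diag(1,1,1,1,1,1,1).

Now H_k = ker ∂_k / im ∂_{k+1}, so:

  H_0: rank C_0 − rank ∂_1 = 6 − 5 = 1, and the invariant factors of ∂_1 are all 1, so H_0 ≅ Z.
  H_1: rank ker ∂_1 − rank ∂_2 = (12 − 5) − 7 = 0, and the invariant factors of ∂_2 are all 1, so H_1 ≅ 0.
  H_2: rank ker ∂_2 − rank ∂_3 = (8 − 7) − 0 = 1, and there is no ∂_3, so H_2 ≅ Z.

Hence the Betti numbers are b_0 = 1, b_1 = 0, b_2 = 1.

b_0 = 1, b_1 = 0, b_2 = 1.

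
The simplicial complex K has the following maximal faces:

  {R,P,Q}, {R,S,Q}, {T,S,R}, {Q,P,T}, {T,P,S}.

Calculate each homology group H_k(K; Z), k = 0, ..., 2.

H_0 ≅ Z,  H_1 ≅ Z,  H_2 = 0.

We work with the vertex ordering P < Q < R < S < T. The simplices of K, each written with vertices in increasing order, are:

  0-simplices (5): P, Q, R, S, T
  1-simplices (10): PQ, PR, PS, PT, QR, QS, QT, RS, RT, ST
  2-simplices (5): PQR, PQT, PST, QRS, RST

so the chain groups are C_0 ≅ Z^5, C_1 ≅ Z^10, C_2 ≅ Z^5.

Boundary ∂_1: C_1 → C_0 sends each edge [p,q] (with p < q) to q − p.
The 5×10 boundary matrix has rank 4 and Smith normal form diag(1,1,1,1).

Boundary ∂_2: C_2 → C_1 maps a triangle to the signed sum of its edges. For instance
  ∂PST = ST − PT + PS,
  ∂PQT = QT − PT + PQ.
As a 10×5 matrix over Z this has rank 5, with invariant factors (1,1,1,1,1).

Now H_k = ker ∂_k / im ∂_{k+1}, so:

  H_0: rank C_0 − rank ∂_1 = 5 − 4 = 1, and the invariant factors of ∂_1 are all 1, so H_0 ≅ Z.
  H_1: rank ker ∂_1 − rank ∂_2 = (10 − 4) − 5 = 1, and the invariant factors of ∂_2 are all 1, so H_1 ≅ Z.
  H_2: rank ker ∂_2 − rank ∂_3 = (5 − 5) − 0 = 0, and there is no ∂_3, so H_2 ≅ 0.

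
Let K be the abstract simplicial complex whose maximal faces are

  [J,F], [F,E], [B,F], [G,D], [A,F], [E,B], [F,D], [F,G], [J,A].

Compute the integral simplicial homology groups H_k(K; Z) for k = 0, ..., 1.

Order the vertices as A < B < D < E < F < G < J. Listing each simplex with vertices in this order, K has dimension 1 with simplices:

  0-simplices (7): A, B, D, E, F, G, J
  1-simplices (9): AF, AJ, BE, BF, DF, DG, EF, FG, FJ

giving chain groups C_0 ≅ Z^7, C_1 ≅ Z^9.

Boundary ∂_1: C_1 → C_0 sends each edge [p,q] (with p < q) to q − p. For instance
  ∂FG = G − F.
The 7×9 boundary matrix has rank 6 and Smith normal form diag(1,1,1,1,1,1).

Reading off H_k = ker ∂_k / im ∂_{k+1}:

  H_0: rank C_0 − rank ∂_1 = 7 − 6 = 1, and the invariant factors of ∂_1 are all 1, so H_0 ≅ Z.
  H_1: rank ker ∂_1 − rank ∂_2 = (9 − 6) − 0 = 3, and there is no ∂_2, so H_1 ≅ Z^3.

H_0 = Z,  H_1 = Z^3.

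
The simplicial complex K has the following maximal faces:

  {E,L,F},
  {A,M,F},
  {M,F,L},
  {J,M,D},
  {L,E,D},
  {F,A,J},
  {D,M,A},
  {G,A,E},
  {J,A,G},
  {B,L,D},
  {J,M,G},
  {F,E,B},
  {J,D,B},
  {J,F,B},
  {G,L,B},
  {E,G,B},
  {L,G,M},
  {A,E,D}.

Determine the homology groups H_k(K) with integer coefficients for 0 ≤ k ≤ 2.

H_0 ≅ Z,  H_1 ≅ Z ⊕ Z_2,  H_2 = 0.

We work with the vertex ordering A < B < D < E < F < G < J < L < M. The simplices of K, each written with vertices in increasing order, are:

  0-simplices (9): A, B, D, E, F, G, J, L, M
  1-simplices (27): AD, AE, AF, AG, AJ, AM, BD, BE, BF, BG, BJ, BL, DE, DJ, DL, DM, EF, EG, EL, FJ, FL, FM, GJ, GL, GM, JM, LM
  2-simplices (18): ADE, ADM, AEG, AFJ, AFM, AGJ, BDJ, BDL, BEF, BEG, BFJ, BGL, DEL, DJM, EFL, FLM, GJM, GLM

so the chain groups are C_0 ≅ Z^9, C_1 ≅ Z^27, C_2 ≅ Z^18.

∂_1: C_1 → C_0 is given by ∂[p,q] = [q] − [p]. For instance
  ∂BG = G − B.
The 9×27 boundary matrix has rank 8 and Smith normal form diag(1,1,1,1,1,1,1,1).

∂_2: C_2 → C_1 maps a triangle to the signed sum of its edges. For instance
  ∂BFJ = FJ − BJ + BF,
  ∂ADE = DE − AE + AD.
This gives a 27×18 integer matrix of rank 18; reducing to Smith normal form yields diagonal entries (1,1,1,1,1,1,1,1,1,1,1,1,1,1,1,1,1,2).

From H_k ≅ ker(∂_k) / im(∂_{k+1}) we obtain:

  H_0: rank C_0 − rank ∂_1 = 9 − 8 = 1, and the invariant factors of ∂_1 are all 1, so H_0 ≅ Z.
  H_1: rank ker ∂_1 − rank ∂_2 = (27 − 8) − 18 = 1, and ∂_2 has invariant factor 2 > 1, so H_1 ≅ Z ⊕ Z_2.
  H_2: rank ker ∂_2 − rank ∂_3 = (18 − 18) − 0 = 0, and there is no ∂_3, so H_2 ≅ 0.

As a check, the Euler characteristic is 9 − 27 + 18 = 0, which agrees with 1 − 1 + 0 = 0.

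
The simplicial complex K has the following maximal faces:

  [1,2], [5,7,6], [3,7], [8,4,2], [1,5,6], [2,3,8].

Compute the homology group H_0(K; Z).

H_0 = Z.

Order the vertices as 1 < 2 < 3 < 4 < 5 < 6 < 7 < 8. Listing each simplex with vertices in this order, K has dimension 2 with simplices:

  0-simplices (8): [1], [2], [3], [4], [5], [6], [7], [8]
  1-simplices (12): [1,2], [1,5], [1,6], [2,3], [2,4], [2,8], [3,7], [3,8], [4,8], [5,6], [5,7], [6,7]
  2-simplices (4): [1,5,6], [2,3,8], [2,4,8], [5,6,7]

so the chain groups are C_0 ≅ Z^8, C_1 ≅ Z^12, C_2 ≅ Z^4.

Boundary ∂_1: C_1 → C_0 sends each edge [p,q] (with p < q) to q − p.
The 8×12 boundary matrix has rank 7 and Smith normal form diag(1,1,1,1,1,1,1).

The boundary map ∂_2: C_2 → C_1 acts by ∂[p,q,r] = [q,r] − [p,r] + [p,q]. For instance
  ∂[1,5,6] = [5,6] − [1,6] + [1,5],
  ∂[2,3,8] = [3,8] − [2,8] + [2,3].
The resulting 12×4 matrix has rank 4, and its Smith normal form has invariant factors (1,1,1,1).

Reading off H_k = ker ∂_k / im ∂_{k+1}:

  H_0: rank C_0 − rank ∂_1 = 8 − 7 = 1, and the invariant factors of ∂_1 are all 1, so H_0 = Z.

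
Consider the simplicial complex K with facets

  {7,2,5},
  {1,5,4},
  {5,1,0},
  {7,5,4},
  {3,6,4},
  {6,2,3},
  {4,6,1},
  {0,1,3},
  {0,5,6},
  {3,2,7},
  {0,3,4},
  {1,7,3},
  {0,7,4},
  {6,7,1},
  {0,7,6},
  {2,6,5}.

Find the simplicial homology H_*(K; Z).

Take the total order 0 < 1 < 2 < 3 < 4 < 5 < 6 < 7 on the vertex set. Then K (dimension 2) consists of the simplices:

  0-simplices (8): [0], [1], [2], [3], [4], [5], [6], [7]
  1-simplices (24): (24 of them)
  2-simplices (16): [0,1,3], [0,1,5], [0,3,4], [0,4,7], [0,5,6], [0,6,7], [1,3,7], [1,4,5], [1,4,6], [1,6,7], [2,3,6], [2,3,7], [2,5,6], [2,5,7], [3,4,6], [4,5,7]

Hence C_0 ≅ Z^8, C_1 ≅ Z^24, C_2 ≅ Z^16.

The boundary map ∂_1: C_1 → C_0 sends each edge [p,q] (with p < q) to q − p.
This gives a 8×24 integer matrix of rank 7; reducing to Smith normal form yields diagonal entries (1,1,1,1,1,1,1).

Boundary ∂_2: C_2 → C_1 sends each 2-simplex [p,q,r] to [q,r] − [p,r] + [p,q]. For instance
  ∂[0,4,7] = [4,7] − [0,7] + [0,4],
  ∂[2,3,7] = [3,7] − [2,7] + [2,3].
As a 24×16 matrix over Z this has rank 15, with invariant factors (1,1,1,1,1,1,1,1,1,1,1,1,1,1,1).

Now H_k = ker ∂_k / im ∂_{k+1}, so:

  H_0: rank C_0 − rank ∂_1 = 8 − 7 = 1, and the invariant factors of ∂_1 are all 1, so H_0 ≅ Z.
  H_1: rank ker ∂_1 − rank ∂_2 = (24 − 7) − 15 = 2, and the invariant factors of ∂_2 are all 1, so H_1 ≅ Z^2.
  H_2: rank ker ∂_2 − rank ∂_3 = (16 − 15) − 0 = 1, and there is no ∂_3, so H_2 ≅ Z.

As a check, the Euler characteristic is 8 − 24 + 16 = 0, which agrees with 1 − 2 + 1 = 0.

H_0 ≅ Z,  H_1 ≅ Z^2,  H_2 ≅ Z.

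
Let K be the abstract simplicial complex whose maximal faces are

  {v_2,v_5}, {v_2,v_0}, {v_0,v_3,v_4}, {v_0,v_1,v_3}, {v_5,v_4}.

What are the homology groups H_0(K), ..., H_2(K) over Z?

H_0 ≅ Z,  H_1 ≅ Z,  H_2 = 0.

Fix the vertex order v_0 < v_1 < v_2 < v_3 < v_4 < v_5 and write every simplex with vertices in increasing order. Then dim K = 2 and the simplices of K are:

  0-simplices (6): [v_0], [v_1], [v_2], [v_3], [v_4], [v_5]
  1-simplices (8): [v_0,v_1], [v_0,v_2], [v_0,v_3], [v_0,v_4], [v_1,v_3], [v_2,v_5], [v_3,v_4], [v_4,v_5]
  2-simplices (2): [v_0,v_1,v_3], [v_0,v_3,v_4]

giving chain groups C_0 ≅ Z^6, C_1 ≅ Z^8, C_2 ≅ Z^2.

The boundary map ∂_1: C_1 → C_0 maps an edge to its endpoints' difference, ∂[p,q] = q − p.
As a 6×8 matrix over Z this has rank 5, with invariant factors (1,1,1,1,1).

∂_2: C_2 → C_1 acts by ∂[p,q,r] = [q,r] − [p,r] + [p,q]. For instance
  ∂[v_0,v_1,v_3] = [v_1,v_3] − [v_0,v_3] + [v_0,v_1],
  ∂[v_0,v_3,v_4] = [v_3,v_4] − [v_0,v_4] + [v_0,v_3].
The resulting 8×2 matrix has rank 2, and its Smith normal form has invariant factors (1,1).

Now H_k = ker ∂_k / im ∂_{k+1}, so:

  H_0: rank C_0 − rank ∂_1 = 6 − 5 = 1, and the invariant factors of ∂_1 are all 1, so H_0 = Z.
  H_1: rank ker ∂_1 − rank ∂_2 = (8 − 5) − 2 = 1, and the invariant factors of ∂_2 are all 1, so H_1 = Z.
  H_2: rank ker ∂_2 − rank ∂_3 = (2 − 2) − 0 = 0, and there is no ∂_3, so H_2 = 0.

As a check, the Euler characteristic is 6 − 8 + 2 = 0, which agrees with 1 − 1 + 0 = 0.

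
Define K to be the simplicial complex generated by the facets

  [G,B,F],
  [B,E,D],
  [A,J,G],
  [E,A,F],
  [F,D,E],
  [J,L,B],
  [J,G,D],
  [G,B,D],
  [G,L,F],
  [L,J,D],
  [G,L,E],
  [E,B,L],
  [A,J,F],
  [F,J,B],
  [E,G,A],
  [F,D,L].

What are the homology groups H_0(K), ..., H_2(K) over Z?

H_0 = Z,  H_1 = Z^2,  H_2 = Z.

We work with the vertex ordering A < B < D < E < F < G < J < L. The simplices of K, each written with vertices in increasing order, are:

  0-simplices (8): A, B, D, E, F, G, J, L
  1-simplices (24): AE, AF, AG, AJ, BD, BE, BF, BG, BJ, BL, DE, DF, DG, DJ, DL, EF, EG, EL, FG, FJ, FL, GJ, GL, JL
  2-simplices (16): AEF, AEG, AFJ, AGJ, BDE, BDG, BEL, BFG, BFJ, BJL, DEF, DFL, DGJ, DJL, EGL, FGL

so the chain groups are C_0 ≅ Z^8, C_1 ≅ Z^24, C_2 ≅ Z^16.

∂_1: C_1 → C_0 sends each edge [p,q] (with p < q) to q − p. For instance
  ∂BE = E − B.
The 8×24 boundary matrix has rank 7 and Smith normal form diag(1,1,1,1,1,1,1).

∂_2: C_2 → C_1 acts by ∂[p,q,r] = [q,r] − [p,r] + [p,q]. For instance
  ∂DJL = JL − DL + DJ,
  ∂BDG = DG − BG + BD.
The 24×16 boundary matrix has rank 15 and Smith normal form diag(1,1,1,1,1,1,1,1,1,1,1,1,1,1,1).

Computing H_k = (kernel of ∂_k) / (image of ∂_{k+1}):

  H_0: rank C_0 − rank ∂_1 = 8 − 7 = 1, and the invariant factors of ∂_1 are all 1, so H_0 = Z.
  H_1: rank ker ∂_1 − rank ∂_2 = (24 − 7) − 15 = 2, and the invariant factors of ∂_2 are all 1, so H_1 = Z^2.
  H_2: rank ker ∂_2 − rank ∂_3 = (16 − 15) − 0 = 1, and there is no ∂_3, so H_2 = Z.

(K is a triangulation of the torus T^2.)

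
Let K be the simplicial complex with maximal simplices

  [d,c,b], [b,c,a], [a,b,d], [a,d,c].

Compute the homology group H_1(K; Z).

Take the total order a < b < c < d on the vertex set. Then K (dimension 2) consists of the simplices:

  0-simplices (4): a, b, c, d
  1-simplices (6): ab, ac, ad, bc, bd, cd
  2-simplices (4): abc, abd, acd, bcd

giving chain groups C_0 ≅ Z^4, C_1 ≅ Z^6, C_2 ≅ Z^4.

∂_1: C_1 → C_0 maps an edge to its endpoints' difference, ∂[p,q] = q − p. For instance
  ∂bd = d − b.
The 4×6 boundary matrix has rank 3 and Smith normal form diag(1,1,1).

∂_2: C_2 → C_1 sends each 2-simplex [p,q,r] to [q,r] − [p,r] + [p,q]. For instance
  ∂abc = bc − ac + ab,
  ∂bcd = cd − bd + bc.
This gives a 6×4 integer matrix of rank 3; reducing to Smith normal form yields diagonal entries (1,1,1).

Reading off H_k = ker ∂_k / im ∂_{k+1}:

  H_1: rank ker ∂_1 − rank ∂_2 = (6 − 3) − 3 = 0, and the invariant factors of ∂_2 are all 1, so H_1 ≅ 0.

(K is a triangulation of the 2-sphere S^2.)

H_1 = 0.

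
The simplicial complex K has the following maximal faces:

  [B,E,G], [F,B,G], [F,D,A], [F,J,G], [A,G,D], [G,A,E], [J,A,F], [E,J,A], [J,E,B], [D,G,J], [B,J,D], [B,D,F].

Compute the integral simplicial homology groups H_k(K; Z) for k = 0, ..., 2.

H_0 ≅ Z,  H_1 ≅ Z/2,  H_2 = 0.

Fix the vertex order A < B < D < E < F < G < J and write every simplex with vertices in increasing order. Then dim K = 2 and the simplices of K are:

  0-simplices (7): A, B, D, E, F, G, J
  1-simplices (18): AD, AE, AF, AG, AJ, BD, BE, BF, BG, BJ, DF, DG, DJ, EG, EJ, FG, FJ, GJ
  2-simplices (12): ADF, ADG, AEG, AEJ, AFJ, BDF, BDJ, BEG, BEJ, BFG, DGJ, FGJ

giving chain groups C_0 ≅ Z^7, C_1 ≅ Z^18, C_2 ≅ Z^12.

∂_1: C_1 → C_0 sends each edge [p,q] (with p < q) to q − p.
This gives a 7×18 integer matrix of rank 6; reducing to Smith normal form yields diagonal entries (1,1,1,1,1,1).

The boundary map ∂_2: C_2 → C_1 maps a triangle to the signed sum of its edges. For instance
  ∂BFG = FG − BG + BF,
  ∂BEJ = EJ − BJ + BE.
The resulting 18×12 matrix has rank 12, and its Smith normal form has invariant factors (1,1,1,1,1,1,1,1,1,1,1,2).

Now H_k = ker ∂_k / im ∂_{k+1}, so:

  H_0: rank C_0 − rank ∂_1 = 7 − 6 = 1, and the invariant factors of ∂_1 are all 1, so H_0 = Z.
  H_1: rank ker ∂_1 − rank ∂_2 = (18 − 6) − 12 = 0, and ∂_2 has invariant factor 2 > 1, so H_1 = Z/2.
  H_2: rank ker ∂_2 − rank ∂_3 = (12 − 12) − 0 = 0, and there is no ∂_3, so H_2 = 0.

As a check, the Euler characteristic is 7 − 18 + 12 = 1, which agrees with 1 − 0 + 0 = 1.
(K is a triangulation of the real projective plane RP^2.)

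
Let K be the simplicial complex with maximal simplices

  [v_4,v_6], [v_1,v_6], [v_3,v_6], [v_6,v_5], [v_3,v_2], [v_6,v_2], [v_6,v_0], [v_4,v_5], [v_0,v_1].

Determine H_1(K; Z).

H_1 = Z^3.

We work with the vertex ordering v_0 < v_1 < v_2 < v_3 < v_4 < v_5 < v_6. The simplices of K, each written with vertices in increasing order, are:

  0-simplices (7): [v_0], [v_1], [v_2], [v_3], [v_4], [v_5], [v_6]
  1-simplices (9): [v_0,v_1], [v_0,v_6], [v_1,v_6], [v_2,v_3], [v_2,v_6], [v_3,v_6], [v_4,v_5], [v_4,v_6], [v_5,v_6]

giving chain groups C_0 ≅ Z^7, C_1 ≅ Z^9.

Boundary ∂_1: C_1 → C_0 is given by ∂[p,q] = [q] − [p].
The 7×9 boundary matrix has rank 6 and Smith normal form diag(1,1,1,1,1,1).

From H_k ≅ ker(∂_k) / im(∂_{k+1}) we obtain:

  H_1: rank ker ∂_1 − rank ∂_2 = (9 − 6) − 0 = 3, and there is no ∂_2, so H_1 = Z^3.

(K is a triangulation of a wedge of 3 circles.)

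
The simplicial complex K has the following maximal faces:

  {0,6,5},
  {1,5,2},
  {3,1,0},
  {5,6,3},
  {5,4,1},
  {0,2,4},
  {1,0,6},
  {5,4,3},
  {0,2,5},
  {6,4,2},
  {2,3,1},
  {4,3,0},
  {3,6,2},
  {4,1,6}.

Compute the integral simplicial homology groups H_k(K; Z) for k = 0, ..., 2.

H_0 ≅ Z,  H_1 ≅ Z^2,  H_2 ≅ Z.

Order the vertices as 0 < 1 < 2 < 3 < 4 < 5 < 6. Listing each simplex with vertices in this order, K has dimension 2 with simplices:

  0-simplices (7): [0], [1], [2], [3], [4], [5], [6]
  1-simplices (21): [0,1], [0,2], [0,3], [0,4], [0,5], [0,6], [1,2], [1,3], [1,4], [1,5], [1,6], [2,3], [2,4], [2,5], [2,6], [3,4], [3,5], [3,6], [4,5], [4,6], [5,6]
  2-simplices (14): [0,1,3], [0,1,6], [0,2,4], [0,2,5], [0,3,4], [0,5,6], [1,2,3], [1,2,5], [1,4,5], [1,4,6], [2,3,6], [2,4,6], [3,4,5], [3,5,6]

Hence C_0 ≅ Z^7, C_1 ≅ Z^21, C_2 ≅ Z^14.

∂_1: C_1 → C_0 maps an edge to its endpoints' difference, ∂[p,q] = q − p. For instance
  ∂[3,6] = [6] − [3].
As a 7×21 matrix over Z this has rank 6, with invariant factors (1,1,1,1,1,1).

Boundary ∂_2: C_2 → C_1 maps a triangle to the signed sum of its edges. For instance
  ∂[0,3,4] = [3,4] − [0,4] + [0,3],
  ∂[0,2,4] = [2,4] − [0,4] + [0,2].
The resulting 21×14 matrix has rank 13, and its Smith normal form has invariant factors (1,1,1,1,1,1,1,1,1,1,1,1,1).

Now H_k = ker ∂_k / im ∂_{k+1}, so:

  H_0: rank C_0 − rank ∂_1 = 7 − 6 = 1, and the invariant factors of ∂_1 are all 1, so H_0 ≅ Z.
  H_1: rank ker ∂_1 − rank ∂_2 = (21 − 6) − 13 = 2, and the invariant factors of ∂_2 are all 1, so H_1 ≅ Z^2.
  H_2: rank ker ∂_2 − rank ∂_3 = (14 − 13) − 0 = 1, and there is no ∂_3, so H_2 ≅ Z.

As a check, the Euler characteristic is 7 − 21 + 14 = 0, which agrees with 1 − 2 + 1 = 0.
(K is a triangulation of the torus T^2.)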